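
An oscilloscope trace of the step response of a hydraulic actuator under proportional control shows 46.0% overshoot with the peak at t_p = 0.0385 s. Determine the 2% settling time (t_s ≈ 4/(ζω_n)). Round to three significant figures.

ζ from %OS: ζ = |ln 0.460|/√(π²+ln²0.460) = 0.240.
t_p = π/ω_d ⇒ ω_d = 81.6 rad/s; then ω_n = ω_d/√(1−ζ²) = 84.1 rad/s.
t_s ≈ 4/(ζω_n) = 4/(0.240·84.1) = 0.198 s.

t_s ≈ 0.198 s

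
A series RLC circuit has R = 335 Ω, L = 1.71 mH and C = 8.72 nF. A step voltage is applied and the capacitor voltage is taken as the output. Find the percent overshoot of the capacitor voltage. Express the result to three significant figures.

%OS ≈ 27.7%

For a series RLC circuit (capacitor voltage as output), ω_n = 1/√(LC) = 1/√(1.71 mH · 8.72 nF) = 259000 rad/s.
ζ = (R/2)·√(C/L) = (335/2)·√(8.72 nF/1.71 mH) = 0.378.
Overshoot: exp(−π·0.378/√(1−0.378²)) = 0.277, i.e. 27.7%.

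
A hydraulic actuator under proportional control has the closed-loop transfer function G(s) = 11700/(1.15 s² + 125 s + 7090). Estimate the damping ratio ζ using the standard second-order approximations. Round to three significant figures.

ζ ≈ 0.692

Dividing through by 1.15: denominator becomes s² + 108.7 s + 6165.
So ω_n = √6165 = 78.5 rad/s and ζ = 108.7/(2·78.5) = 0.692.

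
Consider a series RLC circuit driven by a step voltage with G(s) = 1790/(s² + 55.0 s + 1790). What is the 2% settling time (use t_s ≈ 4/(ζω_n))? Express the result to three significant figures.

t_s ≈ 0.145 s

ω_n = √1790 = 42.3 rad/s; ζ = 55.0/(2·42.3) = 0.650.
t_s ≈ 4/(ζω_n) = 4/(0.650·42.3) = 0.145 s.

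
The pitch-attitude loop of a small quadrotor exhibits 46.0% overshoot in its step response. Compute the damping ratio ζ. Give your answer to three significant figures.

ζ ≈ 0.240

Inverting the overshoot relation: ζ = |ln 0.460|/√(π² + ln²0.460) = 0.240.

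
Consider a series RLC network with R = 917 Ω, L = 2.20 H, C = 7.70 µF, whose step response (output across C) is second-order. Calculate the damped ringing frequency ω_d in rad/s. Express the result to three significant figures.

ω_d ≈ 125 rad/s

For a series RLC circuit (capacitor voltage as output), ω_n = 1/√(LC) = 1/√(2.20 H · 7.70 µF) = 243 rad/s.
ζ = (R/2)·√(C/L) = (917/2)·√(7.70 µF/2.20 H) = 0.858.
ω_d = 243·√(1 − 0.858²) = 125 rad/s.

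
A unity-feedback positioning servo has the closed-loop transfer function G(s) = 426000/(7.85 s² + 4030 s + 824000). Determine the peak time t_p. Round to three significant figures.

t_p ≈ 0.0159 s

Dividing through by 7.85: denominator becomes s² + 513.4 s + 105000.
So ω_n = √105000 = 324 rad/s and ζ = 513.4/(2·324) = 0.792.
ω_d = ω_n√(1−ζ²) = 198 rad/s. t_p = π/ω_d = 0.0159 s.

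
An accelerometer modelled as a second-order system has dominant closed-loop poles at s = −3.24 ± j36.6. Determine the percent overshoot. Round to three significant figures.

%OS ≈ 75.7%

With σ = 3.24, ω_d = 36.6: ω_n = √(σ²+ω_d²) = 36.7 rad/s, ζ = σ/ω_n = 0.0882.
%OS = 100 e^{−πζ/√(1−ζ²)} with ζ = 0.0882 gives 75.7%.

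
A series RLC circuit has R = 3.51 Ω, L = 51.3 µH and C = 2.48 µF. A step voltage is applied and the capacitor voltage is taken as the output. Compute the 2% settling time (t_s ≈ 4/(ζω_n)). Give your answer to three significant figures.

t_s ≈ 0.000117 s

For a series RLC circuit (capacitor voltage as output), ω_n = 1/√(LC) = 1/√(51.3 µH · 2.48 µF) = 88700 rad/s.
ζ = (R/2)·√(C/L) = (3.51/2)·√(2.48 µF/51.3 µH) = 0.386.
t_s ≈ 4/(ζω_n) = 0.000117 s.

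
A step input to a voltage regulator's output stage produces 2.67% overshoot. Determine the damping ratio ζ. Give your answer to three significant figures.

Inverting the overshoot relation: ζ = |ln 0.0267|/√(π² + ln²0.0267) = 0.756.

ζ ≈ 0.756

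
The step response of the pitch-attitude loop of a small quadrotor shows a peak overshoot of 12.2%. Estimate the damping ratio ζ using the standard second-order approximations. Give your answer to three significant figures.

From %OS = 100·exp(−πζ/√(1−ζ²)), invert to get ζ = −ln(OS)/√(π² + ln²(OS)) with OS = 0.122.
−ln 0.122 = 2.104, so ζ = 2.104/√(π² + 4.426) = 0.556.

ζ ≈ 0.556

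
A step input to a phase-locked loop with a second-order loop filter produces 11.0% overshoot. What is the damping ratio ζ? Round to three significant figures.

From %OS = 100·exp(−πζ/√(1−ζ²)), invert to get ζ = −ln(OS)/√(π² + ln²(OS)) with OS = 0.110.
−ln 0.110 = 2.207, so ζ = 2.207/√(π² + 4.872) = 0.575.

ζ ≈ 0.575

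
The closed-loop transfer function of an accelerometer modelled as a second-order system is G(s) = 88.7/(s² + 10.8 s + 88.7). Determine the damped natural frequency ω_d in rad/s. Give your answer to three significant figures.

ω_n = √88.7 = 9.42 rad/s; ζ = 10.8/(2·9.42) = 0.573.
ω_d = ω_n√(1−ζ²) = 7.72 rad/s.

ω_d ≈ 7.72 rad/s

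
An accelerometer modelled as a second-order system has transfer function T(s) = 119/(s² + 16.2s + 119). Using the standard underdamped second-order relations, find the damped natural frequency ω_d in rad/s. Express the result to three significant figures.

ω_d ≈ 7.31 rad/s

ω_n = √119 = 10.9 rad/s; ζ = 16.2/(2·10.9) = 0.743.
ω_d = ω_n√(1−ζ²) = 7.31 rad/s.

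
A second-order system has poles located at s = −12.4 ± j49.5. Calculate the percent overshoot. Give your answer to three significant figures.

The poles are at −σ ± jω_d with σ = 12.4 and ω_d = 49.5, so ω_n = √(σ²+ω_d²) = 51.0 rad/s and ζ = σ/ω_n = 0.243.
%OS = 100 e^{−πζ/√(1−ζ²)} with ζ = 0.243 gives 45.5%.

%OS ≈ 45.5%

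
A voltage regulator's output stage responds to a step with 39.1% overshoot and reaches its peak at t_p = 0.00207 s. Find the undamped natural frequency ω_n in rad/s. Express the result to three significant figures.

ω_n ≈ 1580 rad/s

The overshoot fixes ζ = −ln(OS)/√(π²+ln²(OS)) = 0.286.
From t_p = π/ω_d, ω_d = π/0.00207 = 1520 rad/s, so ω_n = ω_d/√(1−ζ²) = 1580 rad/s.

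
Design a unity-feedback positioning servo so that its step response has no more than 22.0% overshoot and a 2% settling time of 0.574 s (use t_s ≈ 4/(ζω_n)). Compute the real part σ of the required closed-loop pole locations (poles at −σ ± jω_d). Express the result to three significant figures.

σ ≈ 6.97

The settling-time spec alone fixes σ = ζω_n = 4/t_s = 4/0.574 = 6.97.
(Overshoot then fixes ζ = 0.434 and hence ω_d = σ·√(1−ζ²)/ζ = 14.5 rad/s.)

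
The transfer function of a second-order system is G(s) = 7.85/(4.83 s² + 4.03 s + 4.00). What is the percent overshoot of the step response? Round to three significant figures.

Dividing through by 4.83: denominator becomes s² + 0.8344 s + 0.8282.
So ω_n = √0.8282 = 0.910 rad/s and ζ = 0.8344/(2·0.910) = 0.458.
%OS = 100 e^{−πζ/√(1−ζ²)} with ζ = 0.458 gives 19.8%.

%OS ≈ 19.8%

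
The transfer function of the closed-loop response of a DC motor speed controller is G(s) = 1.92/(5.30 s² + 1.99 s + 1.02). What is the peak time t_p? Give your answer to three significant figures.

Dividing through by 5.30: denominator becomes s² + 0.3755 s + 0.1925.
So ω_n = √0.1925 = 0.439 rad/s and ζ = 0.3755/(2·0.439) = 0.428.
The damped frequency ω_d = ω_n√(1−ζ²) = 0.396 rad/s. t_p = π/ω_d = 7.92 s.

t_p ≈ 7.92 s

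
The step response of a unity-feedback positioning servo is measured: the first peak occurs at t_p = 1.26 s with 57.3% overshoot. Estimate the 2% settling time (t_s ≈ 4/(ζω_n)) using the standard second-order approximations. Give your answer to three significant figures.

From the overshoot, ζ = −ln(OS)/√(π²+ln²(OS)) = 0.175.
t_p = π/ω_d ⇒ ω_d = 2.49 rad/s; then ω_n = ω_d/√(1−ζ²) = 2.53 rad/s.
t_s ≈ 4/(ζω_n) = 4/(0.175·2.53) = 9.05 s.

t_s ≈ 9.05 s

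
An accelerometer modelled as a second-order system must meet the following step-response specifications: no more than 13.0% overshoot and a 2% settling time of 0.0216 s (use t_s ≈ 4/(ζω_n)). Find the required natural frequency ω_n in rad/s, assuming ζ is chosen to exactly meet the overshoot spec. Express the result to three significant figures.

ω_n ≈ 340 rad/s

From %OS = 100·exp(−πζ/√(1−ζ²)), invert to get ζ = −ln(OS)/√(π² + ln²(OS)) with OS = 0.130.
−ln 0.130 = 2.040, so ζ = 2.040/√(π² + 4.163) = 0.545.
Then ω_n = 4/(ζ t_s) = 4/(0.545 × 0.0216) = 340 rad/s.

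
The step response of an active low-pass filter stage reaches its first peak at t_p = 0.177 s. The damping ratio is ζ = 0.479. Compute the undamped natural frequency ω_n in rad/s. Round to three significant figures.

Peak time t_p = π/ω_d, so ω_d = π/t_p = π/0.177 = 17.7 rad/s.
ω_n = ω_d/√(1−ζ²) = 17.7/√0.771 = 20.2 rad/s.

ω_n ≈ 20.2 rad/s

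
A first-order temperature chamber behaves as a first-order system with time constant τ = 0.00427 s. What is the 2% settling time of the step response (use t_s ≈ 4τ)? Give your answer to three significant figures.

t_s ≈ 0.0171 s

t_s ≈ 4τ = 0.0171 s.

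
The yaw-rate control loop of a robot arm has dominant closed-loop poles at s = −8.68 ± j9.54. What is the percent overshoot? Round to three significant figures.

The poles are at −σ ± jω_d with σ = 8.68 and ω_d = 9.54, so ω_n = √(σ²+ω_d²) = 12.9 rad/s and ζ = σ/ω_n = 0.673.
%OS = 100 e^{−πζ/√(1−ζ²)} with ζ = 0.673 gives 5.74%.

%OS ≈ 5.74%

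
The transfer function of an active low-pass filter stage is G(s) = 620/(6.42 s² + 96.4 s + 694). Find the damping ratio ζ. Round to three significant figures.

Dividing through by 6.42: denominator becomes s² + 15.02 s + 108.1.
So ω_n = √108.1 = 10.4 rad/s and ζ = 15.02/(2·10.4) = 0.722.

ζ ≈ 0.722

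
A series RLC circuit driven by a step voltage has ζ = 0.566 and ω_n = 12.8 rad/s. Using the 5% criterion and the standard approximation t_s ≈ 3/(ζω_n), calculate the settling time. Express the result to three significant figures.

t_s ≈ 3/(ζω_n) = 3/(0.566 × 12.8) = 0.414 s.

t_s ≈ 0.414 s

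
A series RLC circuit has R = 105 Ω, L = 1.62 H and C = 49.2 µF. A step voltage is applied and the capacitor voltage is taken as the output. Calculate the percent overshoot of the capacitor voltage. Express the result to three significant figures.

For a series RLC circuit (capacitor voltage as output), ω_n = 1/√(LC) = 1/√(1.62 H · 49.2 µF) = 112 rad/s.
ζ = (R/2)·√(C/L) = (105/2)·√(49.2 µF/1.62 H) = 0.289.
%OS = 100·exp(−πζ/√(1−ζ²)) = 38.7%.

%OS ≈ 38.7%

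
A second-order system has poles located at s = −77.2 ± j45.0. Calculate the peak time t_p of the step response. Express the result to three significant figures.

t_p = π/ω_d with ω_d = 45.0 (the imaginary part), so t_p = 0.0698 s.

t_p ≈ 0.0698 s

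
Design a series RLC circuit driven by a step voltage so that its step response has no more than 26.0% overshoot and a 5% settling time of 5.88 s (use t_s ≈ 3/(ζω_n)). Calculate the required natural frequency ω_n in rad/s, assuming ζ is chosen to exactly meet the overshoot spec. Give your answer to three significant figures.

From %OS = 100·exp(−πζ/√(1−ζ²)), invert to get ζ = −ln(OS)/√(π² + ln²(OS)) with OS = 0.260.
−ln 0.260 = 1.347, so ζ = 1.347/√(π² + 1.815) = 0.394.
From t_s ≈ 3/(ζω_n): ω_n = 3/(ζ·t_s) = 3/(0.394·5.88) = 1.29 rad/s.

ω_n ≈ 1.29 rad/s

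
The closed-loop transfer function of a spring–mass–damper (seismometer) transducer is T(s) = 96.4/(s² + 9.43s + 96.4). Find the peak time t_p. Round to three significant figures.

t_p ≈ 0.365 s

ω_n = √96.4 = 9.82 rad/s; ζ = 9.43/(2·9.82) = 0.480.
ω_d = 9.82·√(1 − 0.480²) = 8.61 rad/s. Then t_p = π/ω_d = 0.365 s.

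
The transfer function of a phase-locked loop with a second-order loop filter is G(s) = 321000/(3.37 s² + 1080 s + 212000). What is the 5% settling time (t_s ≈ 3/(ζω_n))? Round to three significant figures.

t_s ≈ 0.0187 s

Dividing through by 3.37: denominator becomes s² + 320.5 s + 62910.
So ω_n = √62910 = 251 rad/s and ζ = 320.5/(2·251) = 0.639.
t_s ≈ 3/(ζω_n) = 0.0187 s.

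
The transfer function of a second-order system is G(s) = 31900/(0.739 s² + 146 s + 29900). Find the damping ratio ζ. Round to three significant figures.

Dividing through by 0.739: denominator becomes s² + 197.6 s + 40460.
So ω_n = √40460 = 201 rad/s and ζ = 197.6/(2·201) = 0.491.

ζ ≈ 0.491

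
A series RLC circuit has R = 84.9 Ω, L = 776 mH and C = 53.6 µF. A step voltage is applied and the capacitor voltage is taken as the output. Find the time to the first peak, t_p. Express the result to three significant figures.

For a series RLC circuit (capacitor voltage as output), ω_n = 1/√(LC) = 1/√(776 mH · 53.6 µF) = 155 rad/s.
ζ = (R/2)·√(C/L) = (84.9/2)·√(53.6 µF/776 mH) = 0.353.
ω_d = 155·√(1 − 0.353²) = 145 rad/s. t_p = π/ω_d = 0.0217 s.

t_p ≈ 0.0217 s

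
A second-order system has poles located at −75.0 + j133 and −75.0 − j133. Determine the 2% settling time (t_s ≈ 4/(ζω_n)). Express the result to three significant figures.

For poles at −σ ± jω_d, ζω_n = σ = 75.0, so t_s ≈ 4/σ = 0.0533 s.

t_s ≈ 0.0533 s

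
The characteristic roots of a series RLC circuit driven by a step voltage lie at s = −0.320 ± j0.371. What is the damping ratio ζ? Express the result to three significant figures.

ζ ≈ 0.653

With σ = 0.320, ω_d = 0.371: ω_n = √(σ²+ω_d²) = 0.490 rad/s, ζ = σ/ω_n = 0.653.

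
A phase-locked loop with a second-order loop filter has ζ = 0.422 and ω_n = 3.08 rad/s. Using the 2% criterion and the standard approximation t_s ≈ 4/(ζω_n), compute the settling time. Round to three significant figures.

t_s ≈ 4/(ζω_n) = 4/(0.422 × 3.08) = 3.08 s.

t_s ≈ 3.08 s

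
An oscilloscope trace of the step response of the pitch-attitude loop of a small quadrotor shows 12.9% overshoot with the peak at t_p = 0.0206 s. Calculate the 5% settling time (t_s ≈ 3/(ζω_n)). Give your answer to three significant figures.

ζ from %OS: ζ = |ln 0.129|/√(π²+ln²0.129) = 0.546.
From t_p = π/ω_d, ω_d = π/0.0206 = 153 rad/s, so ω_n = ω_d/√(1−ζ²) = 182 rad/s.
t_s ≈ 3/(ζω_n) = 3/(0.546·182) = 0.0302 s.

t_s ≈ 0.0302 s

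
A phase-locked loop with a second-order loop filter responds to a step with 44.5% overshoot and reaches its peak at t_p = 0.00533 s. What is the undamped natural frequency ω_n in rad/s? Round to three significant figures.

From the overshoot, ζ = −ln(OS)/√(π²+ln²(OS)) = 0.250.
From t_p = π/ω_d, ω_d = π/0.00533 = 589 rad/s, so ω_n = ω_d/√(1−ζ²) = 609 rad/s.

ω_n ≈ 609 rad/s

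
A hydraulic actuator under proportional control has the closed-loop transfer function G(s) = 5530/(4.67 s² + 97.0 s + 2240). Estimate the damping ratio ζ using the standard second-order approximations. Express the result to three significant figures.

ζ ≈ 0.474

Dividing through by 4.67: denominator becomes s² + 20.77 s + 479.7.
So ω_n = √479.7 = 21.9 rad/s and ζ = 20.77/(2·21.9) = 0.474.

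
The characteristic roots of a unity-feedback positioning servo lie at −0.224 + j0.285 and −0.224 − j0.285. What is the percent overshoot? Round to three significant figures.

%OS ≈ 8.47%

With σ = 0.224, ω_d = 0.285: ω_n = √(σ²+ω_d²) = 0.362 rad/s, ζ = σ/ω_n = 0.618.
%OS = 100·exp(−πζ/√(1−ζ²)) = 8.47%.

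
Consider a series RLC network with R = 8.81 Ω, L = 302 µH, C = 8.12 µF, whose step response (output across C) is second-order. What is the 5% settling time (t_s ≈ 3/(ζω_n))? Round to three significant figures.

t_s ≈ 0.000206 s

For a series RLC circuit (capacitor voltage as output), ω_n = 1/√(LC) = 1/√(302 µH · 8.12 µF) = 20200 rad/s.
ζ = (R/2)·√(C/L) = (8.81/2)·√(8.12 µF/302 µH) = 0.722.
t_s ≈ 3/(ζω_n) = 0.000206 s.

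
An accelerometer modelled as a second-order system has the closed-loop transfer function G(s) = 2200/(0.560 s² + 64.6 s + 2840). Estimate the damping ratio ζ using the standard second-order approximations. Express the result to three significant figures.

ζ ≈ 0.810

Dividing through by 0.560: denominator becomes s² + 115.4 s + 5071.
So ω_n = √5071 = 71.2 rad/s and ζ = 115.4/(2·71.2) = 0.810.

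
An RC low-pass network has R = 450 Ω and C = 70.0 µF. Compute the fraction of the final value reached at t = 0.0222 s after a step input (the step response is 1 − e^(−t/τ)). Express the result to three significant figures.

y/y_∞ ≈ 0.506

τ = RC = 450 × 70.0 µF = 0.0315 s.
y(t)/y_∞ = 1 − e^(−t/τ) = 1 − e^(−0.0222/0.0315) = 1 − e^(−0.705) = 0.506.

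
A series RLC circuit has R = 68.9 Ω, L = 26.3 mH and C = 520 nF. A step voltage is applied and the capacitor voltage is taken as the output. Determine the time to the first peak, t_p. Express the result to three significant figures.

t_p ≈ 0.000372 s

For a series RLC circuit (capacitor voltage as output), ω_n = 1/√(LC) = 1/√(26.3 mH · 520 nF) = 8550 rad/s.
ζ = (R/2)·√(C/L) = (68.9/2)·√(520 nF/26.3 mH) = 0.153.
ω_d = 8550·√(1 − 0.153²) = 8450 rad/s. t_p = π/ω_d = 0.000372 s.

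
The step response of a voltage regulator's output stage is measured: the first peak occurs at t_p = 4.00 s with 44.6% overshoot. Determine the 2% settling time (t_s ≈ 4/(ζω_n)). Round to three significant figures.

t_s ≈ 19.8 s

ζ from %OS: ζ = |ln 0.446|/√(π²+ln²0.446) = 0.249.
From t_p = π/ω_d, ω_d = π/4.00 = 0.785 rad/s, so ω_n = ω_d/√(1−ζ²) = 0.811 rad/s.
t_s ≈ 4/(ζω_n) = 4/(0.249·0.811) = 19.8 s.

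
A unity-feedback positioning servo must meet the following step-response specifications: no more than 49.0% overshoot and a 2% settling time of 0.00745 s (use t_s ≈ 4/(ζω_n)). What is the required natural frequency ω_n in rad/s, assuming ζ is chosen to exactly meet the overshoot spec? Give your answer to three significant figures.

ζ = −ln(OS)/√(π² + (ln OS)²). With OS = 0.490, ln OS = −0.7133 and ζ = 0.7133/3.222 = 0.221.
Then ω_n = 4/(ζ t_s) = 4/(0.221 × 0.00745) = 2420 rad/s.

ω_n ≈ 2420 rad/s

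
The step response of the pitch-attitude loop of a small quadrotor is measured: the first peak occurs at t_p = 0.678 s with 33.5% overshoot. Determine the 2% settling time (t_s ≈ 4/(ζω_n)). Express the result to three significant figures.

t_s ≈ 2.48 s

The overshoot fixes ζ = −ln(OS)/√(π²+ln²(OS)) = 0.329.
From t_p = π/ω_d, ω_d = π/0.678 = 4.63 rad/s, so ω_n = ω_d/√(1−ζ²) = 4.91 rad/s.
t_s ≈ 4/(ζω_n) = 4/(0.329·4.91) = 2.48 s.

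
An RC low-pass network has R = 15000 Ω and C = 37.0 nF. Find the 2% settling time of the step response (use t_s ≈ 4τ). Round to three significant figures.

τ = RC = 15000 × 37.0 nF = 0.000555 s.
t_s ≈ 4τ = 0.00222 s.

t_s ≈ 0.00222 s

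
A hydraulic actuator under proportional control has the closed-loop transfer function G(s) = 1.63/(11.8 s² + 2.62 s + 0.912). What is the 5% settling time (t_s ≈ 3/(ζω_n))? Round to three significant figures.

Dividing through by 11.8: denominator becomes s² + 0.2220 s + 0.07729.
So ω_n = √0.07729 = 0.278 rad/s and ζ = 0.2220/(2·0.278) = 0.399.
t_s ≈ 3/(ζω_n) = 27.0 s.

t_s ≈ 27.0 s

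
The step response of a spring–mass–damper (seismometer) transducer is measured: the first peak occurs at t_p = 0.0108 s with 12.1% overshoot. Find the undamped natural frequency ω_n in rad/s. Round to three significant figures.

From the overshoot, ζ = −ln(OS)/√(π²+ln²(OS)) = 0.558.
t_p = π/ω_d ⇒ ω_d = 291 rad/s; then ω_n = ω_d/√(1−ζ²) = 351 rad/s.

ω_n ≈ 351 rad/s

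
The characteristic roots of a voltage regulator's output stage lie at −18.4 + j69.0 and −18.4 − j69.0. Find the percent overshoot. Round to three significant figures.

|pole| = ω_n = √(18.4² + 69.0²) = 71.4 rad/s; ζ = cos θ = σ/ω_n = 0.258.
%OS = 100 e^{−πζ/√(1−ζ²)} with ζ = 0.258 gives 43.3%.

%OS ≈ 43.3%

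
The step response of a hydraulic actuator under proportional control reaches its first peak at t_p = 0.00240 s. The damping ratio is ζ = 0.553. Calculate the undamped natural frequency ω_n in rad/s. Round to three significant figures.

ω_n ≈ 1570 rad/s

Peak time t_p = π/ω_d, so ω_d = π/t_p = π/0.00240 = 1310 rad/s.
ω_n = ω_d/√(1−ζ²) = 1310/√0.694 = 1570 rad/s.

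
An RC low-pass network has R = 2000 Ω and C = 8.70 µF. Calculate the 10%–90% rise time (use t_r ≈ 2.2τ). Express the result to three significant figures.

t_r ≈ 0.0383 s

τ = RC = 2000 × 8.70 µF = 0.0174 s.
t_r ≈ 2.2τ = 0.0383 s.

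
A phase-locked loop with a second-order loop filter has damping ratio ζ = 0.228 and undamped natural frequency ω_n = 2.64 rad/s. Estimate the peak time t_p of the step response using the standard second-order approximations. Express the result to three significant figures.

t_p ≈ 1.22 s

The damped frequency is ω_d = ω_n√(1−ζ²) = 2.64·√(1−0.0520) = 2.57 rad/s.
Peak time t_p = π/ω_d = π/2.57 = 1.22 s.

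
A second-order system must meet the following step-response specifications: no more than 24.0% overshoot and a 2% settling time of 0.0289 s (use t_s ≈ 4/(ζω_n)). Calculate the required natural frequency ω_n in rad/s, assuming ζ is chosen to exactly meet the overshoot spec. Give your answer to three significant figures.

ζ = −ln(OS)/√(π² + (ln OS)²). With OS = 0.240, ln OS = −1.427 and ζ = 1.427/3.451 = 0.414.
From t_s ≈ 4/(ζω_n): ω_n = 4/(ζ·t_s) = 4/(0.414·0.0289) = 335 rad/s.

ω_n ≈ 335 rad/s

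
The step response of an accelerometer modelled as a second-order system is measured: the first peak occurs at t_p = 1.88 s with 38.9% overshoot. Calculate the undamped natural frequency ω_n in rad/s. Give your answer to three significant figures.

ω_n ≈ 1.74 rad/s

From the overshoot, ζ = −ln(OS)/√(π²+ln²(OS)) = 0.288.
From t_p = π/ω_d, ω_d = π/1.88 = 1.67 rad/s, so ω_n = ω_d/√(1−ζ²) = 1.74 rad/s.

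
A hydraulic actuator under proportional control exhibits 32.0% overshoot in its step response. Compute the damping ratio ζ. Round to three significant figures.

Inverting the overshoot relation: ζ = |ln 0.320|/√(π² + ln²0.320) = 0.341.

ζ ≈ 0.341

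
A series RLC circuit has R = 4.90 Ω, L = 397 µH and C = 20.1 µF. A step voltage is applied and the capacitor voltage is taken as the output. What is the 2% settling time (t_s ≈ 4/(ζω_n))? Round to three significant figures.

For a series RLC circuit (capacitor voltage as output), ω_n = 1/√(LC) = 1/√(397 µH · 20.1 µF) = 11200 rad/s.
ζ = (R/2)·√(C/L) = (4.90/2)·√(20.1 µF/397 µH) = 0.551.
t_s ≈ 4/(ζω_n) = 0.000648 s.

t_s ≈ 0.000648 s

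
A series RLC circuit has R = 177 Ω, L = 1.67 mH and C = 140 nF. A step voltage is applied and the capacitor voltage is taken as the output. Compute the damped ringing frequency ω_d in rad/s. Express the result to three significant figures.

For a series RLC circuit (capacitor voltage as output), ω_n = 1/√(LC) = 1/√(1.67 mH · 140 nF) = 65400 rad/s.
ζ = (R/2)·√(C/L) = (177/2)·√(140 nF/1.67 mH) = 0.810.
ω_d = 65400·√(1 − 0.810²) = 38300 rad/s.

ω_d ≈ 38300 rad/s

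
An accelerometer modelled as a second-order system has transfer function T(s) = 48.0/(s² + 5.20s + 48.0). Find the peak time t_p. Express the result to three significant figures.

t_p ≈ 0.489 s

ω_n = √48.0 = 6.93 rad/s; ζ = 5.20/(2·6.93) = 0.375.
ω_d = ω_n√(1−ζ²) = 6.42 rad/s. Then t_p = π/ω_d = 0.489 s.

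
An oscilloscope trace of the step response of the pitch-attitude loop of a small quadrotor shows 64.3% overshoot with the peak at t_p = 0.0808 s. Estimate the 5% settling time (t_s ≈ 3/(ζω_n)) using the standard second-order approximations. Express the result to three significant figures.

ζ from %OS: ζ = |ln 0.643|/√(π²+ln²0.643) = 0.139.
From t_p = π/ω_d, ω_d = π/0.0808 = 38.9 rad/s, so ω_n = ω_d/√(1−ζ²) = 39.3 rad/s.
t_s ≈ 3/(ζω_n) = 3/(0.139·39.3) = 0.549 s.

t_s ≈ 0.549 s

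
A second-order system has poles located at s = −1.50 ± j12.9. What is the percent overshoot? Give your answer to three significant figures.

%OS ≈ 69.4%

The poles are at −σ ± jω_d with σ = 1.50 and ω_d = 12.9, so ω_n = √(σ²+ω_d²) = 13.0 rad/s and ζ = σ/ω_n = 0.116.
%OS = 100 e^{−πζ/√(1−ζ²)} with ζ = 0.116 gives 69.4%.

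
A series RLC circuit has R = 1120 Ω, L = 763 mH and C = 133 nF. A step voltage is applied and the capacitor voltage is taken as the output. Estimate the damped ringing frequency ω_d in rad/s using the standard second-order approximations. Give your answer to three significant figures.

ω_d ≈ 3050 rad/s

For a series RLC circuit (capacitor voltage as output), ω_n = 1/√(LC) = 1/√(763 mH · 133 nF) = 3140 rad/s.
ζ = (R/2)·√(C/L) = (1120/2)·√(133 nF/763 mH) = 0.234.
The damped frequency ω_d = ω_n√(1−ζ²) = 3050 rad/s.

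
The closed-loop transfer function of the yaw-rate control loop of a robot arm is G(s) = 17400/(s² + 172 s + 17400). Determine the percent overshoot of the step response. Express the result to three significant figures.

%OS ≈ 6.71%

Comparing the denominator to s² + 2ζω_n s + ω_n²: ω_n = √17400 = 132 rad/s, and 2ζω_n = 172 so ζ = 172/(2·132) = 0.652.
Overshoot: exp(−π·0.652/√(1−0.652²)) = 0.0671, i.e. 6.71%.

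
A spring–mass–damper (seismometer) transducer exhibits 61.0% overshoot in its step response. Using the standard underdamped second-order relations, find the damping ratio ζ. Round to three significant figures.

Inverting the overshoot relation: ζ = |ln 0.610|/√(π² + ln²0.610) = 0.155.

ζ ≈ 0.155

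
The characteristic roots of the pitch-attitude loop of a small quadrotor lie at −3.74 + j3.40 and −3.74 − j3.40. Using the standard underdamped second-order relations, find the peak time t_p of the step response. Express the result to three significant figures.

t_p = π/ω_d with ω_d = 3.40 (the imaginary part), so t_p = 0.924 s.

t_p ≈ 0.924 s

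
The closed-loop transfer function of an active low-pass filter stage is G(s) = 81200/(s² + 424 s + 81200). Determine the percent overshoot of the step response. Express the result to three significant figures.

Comparing the denominator to s² + 2ζω_n s + ω_n²: ω_n = √81200 = 285 rad/s, and 2ζω_n = 424 so ζ = 424/(2·285) = 0.744.
%OS = 100 e^{−πζ/√(1−ζ²)} with ζ = 0.744 gives 3.03%.

%OS ≈ 3.03%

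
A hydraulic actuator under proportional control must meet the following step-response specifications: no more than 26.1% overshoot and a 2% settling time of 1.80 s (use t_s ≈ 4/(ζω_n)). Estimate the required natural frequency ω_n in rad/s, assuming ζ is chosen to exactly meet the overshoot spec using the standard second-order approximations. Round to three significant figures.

ω_n ≈ 5.65 rad/s

From %OS = 100·exp(−πζ/√(1−ζ²)), invert to get ζ = −ln(OS)/√(π² + ln²(OS)) with OS = 0.261.
−ln 0.261 = 1.343, so ζ = 1.343/√(π² + 1.804) = 0.393.
Then ω_n = 4/(ζ t_s) = 4/(0.393 × 1.80) = 5.65 rad/s.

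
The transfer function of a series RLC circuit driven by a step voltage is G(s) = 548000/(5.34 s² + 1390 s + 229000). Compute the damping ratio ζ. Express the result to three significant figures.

Dividing through by 5.34: denominator becomes s² + 260.3 s + 42880.
So ω_n = √42880 = 207 rad/s and ζ = 260.3/(2·207) = 0.628.

ζ ≈ 0.628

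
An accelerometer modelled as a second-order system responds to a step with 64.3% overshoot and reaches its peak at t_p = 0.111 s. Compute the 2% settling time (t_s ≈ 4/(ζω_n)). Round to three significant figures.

t_s ≈ 1.01 s

The overshoot fixes ζ = −ln(OS)/√(π²+ln²(OS)) = 0.139.
t_p = π/ω_d ⇒ ω_d = 28.3 rad/s; then ω_n = ω_d/√(1−ζ²) = 28.6 rad/s.
t_s ≈ 4/(ζω_n) = 4/(0.139·28.6) = 1.01 s.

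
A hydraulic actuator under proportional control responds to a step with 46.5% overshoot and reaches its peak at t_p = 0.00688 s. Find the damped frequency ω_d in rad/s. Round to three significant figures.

ω_d ≈ 457 rad/s

t_p = π/ω_d, so ω_d = π/0.00688 = 457 rad/s.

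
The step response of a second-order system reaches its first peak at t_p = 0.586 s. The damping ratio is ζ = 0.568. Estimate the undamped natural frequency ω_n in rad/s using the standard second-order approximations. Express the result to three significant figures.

ω_n ≈ 6.51 rad/s

Peak time t_p = π/ω_d, so ω_d = π/t_p = π/0.586 = 5.36 rad/s.
ω_n = ω_d/√(1−ζ²) = 5.36/√0.677 = 6.51 rad/s.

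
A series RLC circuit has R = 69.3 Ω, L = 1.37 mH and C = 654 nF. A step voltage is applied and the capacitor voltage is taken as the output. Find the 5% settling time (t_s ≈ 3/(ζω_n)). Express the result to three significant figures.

For a series RLC circuit (capacitor voltage as output), ω_n = 1/√(LC) = 1/√(1.37 mH · 654 nF) = 33400 rad/s.
ζ = (R/2)·√(C/L) = (69.3/2)·√(654 nF/1.37 mH) = 0.757.
t_s ≈ 3/(ζω_n) = 0.000119 s.

t_s ≈ 0.000119 s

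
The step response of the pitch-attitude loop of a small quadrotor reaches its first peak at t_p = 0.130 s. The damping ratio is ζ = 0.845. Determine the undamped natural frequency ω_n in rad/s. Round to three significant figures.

ω_n ≈ 45.2 rad/s

Peak time t_p = π/ω_d, so ω_d = π/t_p = π/0.130 = 24.2 rad/s.
ω_n = ω_d/√(1−ζ²) = 24.2/√0.286 = 45.2 rad/s.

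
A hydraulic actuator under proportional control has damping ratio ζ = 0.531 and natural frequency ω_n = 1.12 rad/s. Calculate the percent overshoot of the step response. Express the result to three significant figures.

For an underdamped second-order system, %OS = 100·exp(−πζ/√(1−ζ²)).
πζ/√(1−ζ²) = π·0.531/√(1−0.282) = 1.969, so %OS = 100·e^(−1.969) = 14.0%.

%OS ≈ 14.0%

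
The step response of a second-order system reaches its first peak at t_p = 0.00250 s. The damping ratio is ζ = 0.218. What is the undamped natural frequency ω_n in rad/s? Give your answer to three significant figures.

Peak time t_p = π/ω_d, so ω_d = π/t_p = π/0.00250 = 1260 rad/s.
ω_n = ω_d/√(1−ζ²) = 1260/√0.952 = 1290 rad/s.

ω_n ≈ 1290 rad/s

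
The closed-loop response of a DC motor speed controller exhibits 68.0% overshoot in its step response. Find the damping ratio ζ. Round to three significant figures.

ζ = −ln(OS)/√(π² + (ln OS)²). With OS = 0.680, ln OS = −0.3857 and ζ = 0.3857/3.165 = 0.122.

ζ ≈ 0.122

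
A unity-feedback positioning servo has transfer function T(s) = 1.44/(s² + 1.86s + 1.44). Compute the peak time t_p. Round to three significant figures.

t_p ≈ 4.14 s

ω_n = √1.44 = 1.20 rad/s; ζ = 1.86/(2·1.20) = 0.775.
The damped frequency ω_d = ω_n√(1−ζ²) = 0.758 rad/s. Then t_p = π/ω_d = 4.14 s.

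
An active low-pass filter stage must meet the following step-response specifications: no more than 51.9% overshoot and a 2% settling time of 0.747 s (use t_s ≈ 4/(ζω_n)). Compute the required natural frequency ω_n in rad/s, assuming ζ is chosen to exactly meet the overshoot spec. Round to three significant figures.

ω_n ≈ 26.2 rad/s

ζ = −ln(OS)/√(π² + (ln OS)²). With OS = 0.519, ln OS = −0.6559 and ζ = 0.6559/3.209 = 0.204.
From t_s ≈ 4/(ζω_n): ω_n = 4/(ζ·t_s) = 4/(0.204·0.747) = 26.2 rad/s.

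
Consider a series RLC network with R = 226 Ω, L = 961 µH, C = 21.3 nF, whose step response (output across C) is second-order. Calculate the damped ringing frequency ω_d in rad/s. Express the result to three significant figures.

For a series RLC circuit (capacitor voltage as output), ω_n = 1/√(LC) = 1/√(961 µH · 21.3 nF) = 221000 rad/s.
ζ = (R/2)·√(C/L) = (226/2)·√(21.3 nF/961 µH) = 0.532.
ω_d = 221000·√(1 − 0.532²) = 187000 rad/s.

ω_d ≈ 187000 rad/s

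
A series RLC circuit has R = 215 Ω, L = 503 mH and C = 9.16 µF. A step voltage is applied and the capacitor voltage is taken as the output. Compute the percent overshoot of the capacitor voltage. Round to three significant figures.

%OS ≈ 19.8%

For a series RLC circuit (capacitor voltage as output), ω_n = 1/√(LC) = 1/√(503 mH · 9.16 µF) = 466 rad/s.
ζ = (R/2)·√(C/L) = (215/2)·√(9.16 µF/503 mH) = 0.459.
%OS = 100 e^{−πζ/√(1−ζ²)} with ζ = 0.459 gives 19.8%.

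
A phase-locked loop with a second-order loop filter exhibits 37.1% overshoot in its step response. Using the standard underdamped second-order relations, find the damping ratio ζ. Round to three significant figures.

ζ = −ln(OS)/√(π² + (ln OS)²). With OS = 0.371, ln OS = −0.9916 and ζ = 0.9916/3.294 = 0.301.

ζ ≈ 0.301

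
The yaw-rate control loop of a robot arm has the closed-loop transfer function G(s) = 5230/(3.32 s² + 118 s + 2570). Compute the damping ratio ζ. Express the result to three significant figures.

ζ ≈ 0.639

Dividing through by 3.32: denominator becomes s² + 35.54 s + 774.1.
So ω_n = √774.1 = 27.8 rad/s and ζ = 35.54/(2·27.8) = 0.639.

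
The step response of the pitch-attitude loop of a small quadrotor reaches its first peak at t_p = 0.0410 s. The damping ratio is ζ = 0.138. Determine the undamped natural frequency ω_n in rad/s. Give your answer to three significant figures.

Peak time t_p = π/ω_d, so ω_d = π/t_p = π/0.0410 = 76.6 rad/s.
ω_n = ω_d/√(1−ζ²) = 76.6/√0.981 = 77.4 rad/s.

ω_n ≈ 77.4 rad/s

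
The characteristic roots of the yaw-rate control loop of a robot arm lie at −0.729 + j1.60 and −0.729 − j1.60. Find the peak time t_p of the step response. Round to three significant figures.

t_p = π/ω_d with ω_d = 1.60 (the imaginary part), so t_p = 1.96 s.

t_p ≈ 1.96 s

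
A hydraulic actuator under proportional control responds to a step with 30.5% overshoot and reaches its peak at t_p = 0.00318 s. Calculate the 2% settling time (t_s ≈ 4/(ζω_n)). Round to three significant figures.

From the overshoot, ζ = −ln(OS)/√(π²+ln²(OS)) = 0.354.
t_p = π/ω_d ⇒ ω_d = 988 rad/s; then ω_n = ω_d/√(1−ζ²) = 1060 rad/s.
t_s ≈ 4/(ζω_n) = 4/(0.354·1060) = 0.0107 s.

t_s ≈ 0.0107 s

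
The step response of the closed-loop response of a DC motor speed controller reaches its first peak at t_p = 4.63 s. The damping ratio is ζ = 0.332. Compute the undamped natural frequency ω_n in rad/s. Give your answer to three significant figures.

ω_n ≈ 0.719 rad/s

Peak time t_p = π/ω_d, so ω_d = π/t_p = π/4.63 = 0.679 rad/s.
ω_n = ω_d/√(1−ζ²) = 0.679/√0.890 = 0.719 rad/s.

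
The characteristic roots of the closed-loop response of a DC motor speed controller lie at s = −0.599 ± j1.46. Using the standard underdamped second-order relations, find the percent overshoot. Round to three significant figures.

%OS ≈ 27.6%

The poles are at −σ ± jω_d with σ = 0.599 and ω_d = 1.46, so ω_n = √(σ²+ω_d²) = 1.58 rad/s and ζ = σ/ω_n = 0.380.
Overshoot: exp(−π·0.380/√(1−0.380²)) = 0.276, i.e. 27.6%.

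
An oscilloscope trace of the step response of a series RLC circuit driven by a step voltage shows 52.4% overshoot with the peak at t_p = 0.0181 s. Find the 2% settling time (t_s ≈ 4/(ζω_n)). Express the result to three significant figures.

t_s ≈ 0.112 s

The overshoot fixes ζ = −ln(OS)/√(π²+ln²(OS)) = 0.201.
From t_p = π/ω_d, ω_d = π/0.0181 = 174 rad/s, so ω_n = ω_d/√(1−ζ²) = 177 rad/s.
t_s ≈ 4/(ζω_n) = 4/(0.201·177) = 0.112 s.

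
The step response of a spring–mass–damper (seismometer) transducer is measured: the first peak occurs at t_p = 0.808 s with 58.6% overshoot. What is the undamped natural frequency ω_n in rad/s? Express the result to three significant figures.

ζ from %OS: ζ = |ln 0.586|/√(π²+ln²0.586) = 0.168.
From t_p = π/ω_d, ω_d = π/0.808 = 3.89 rad/s, so ω_n = ω_d/√(1−ζ²) = 3.94 rad/s.

ω_n ≈ 3.94 rad/s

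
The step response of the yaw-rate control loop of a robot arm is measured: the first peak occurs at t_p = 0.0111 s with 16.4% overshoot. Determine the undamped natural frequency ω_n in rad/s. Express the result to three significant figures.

From the overshoot, ζ = −ln(OS)/√(π²+ln²(OS)) = 0.499.
From t_p = π/ω_d, ω_d = π/0.0111 = 283 rad/s, so ω_n = ω_d/√(1−ζ²) = 327 rad/s.

ω_n ≈ 327 rad/s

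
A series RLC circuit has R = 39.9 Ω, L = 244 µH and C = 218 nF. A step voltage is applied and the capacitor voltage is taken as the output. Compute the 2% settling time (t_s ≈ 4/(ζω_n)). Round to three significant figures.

For a series RLC circuit (capacitor voltage as output), ω_n = 1/√(LC) = 1/√(244 µH · 218 nF) = 137000 rad/s.
ζ = (R/2)·√(C/L) = (39.9/2)·√(218 nF/244 µH) = 0.596.
t_s ≈ 4/(ζω_n) = 0.0000489 s.

t_s ≈ 0.0000489 s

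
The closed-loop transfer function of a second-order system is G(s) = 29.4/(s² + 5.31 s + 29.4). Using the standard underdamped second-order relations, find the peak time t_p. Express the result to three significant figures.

Comparing the denominator to s² + 2ζω_n s + ω_n²: ω_n = √29.4 = 5.42 rad/s, and 2ζω_n = 5.31 so ζ = 5.31/(2·5.42) = 0.490.
The damped frequency ω_d = ω_n√(1−ζ²) = 4.73 rad/s. Then t_p = π/ω_d = 0.665 s.

t_p ≈ 0.665 s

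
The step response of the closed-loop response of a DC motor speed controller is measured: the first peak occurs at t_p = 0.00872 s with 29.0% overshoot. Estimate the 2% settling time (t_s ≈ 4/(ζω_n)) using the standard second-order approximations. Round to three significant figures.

t_s ≈ 0.0282 s

From the overshoot, ζ = −ln(OS)/√(π²+ln²(OS)) = 0.367.
From t_p = π/ω_d, ω_d = π/0.00872 = 360 rad/s, so ω_n = ω_d/√(1−ζ²) = 387 rad/s.
t_s ≈ 4/(ζω_n) = 4/(0.367·387) = 0.0282 s.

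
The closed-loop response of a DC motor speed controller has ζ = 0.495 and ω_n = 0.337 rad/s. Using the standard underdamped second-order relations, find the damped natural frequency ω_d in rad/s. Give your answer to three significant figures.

ω_d = ω_n√(1−ζ²) = 0.337·√0.755 = 0.293 rad/s.

ω_d ≈ 0.293 rad/s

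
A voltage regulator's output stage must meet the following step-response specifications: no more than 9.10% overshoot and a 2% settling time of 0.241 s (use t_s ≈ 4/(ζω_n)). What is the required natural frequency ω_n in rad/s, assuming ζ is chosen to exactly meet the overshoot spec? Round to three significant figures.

ζ = −ln(OS)/√(π² + (ln OS)²). With OS = 0.0910, ln OS = −2.397 and ζ = 2.397/3.952 = 0.607.
From t_s ≈ 4/(ζω_n): ω_n = 4/(ζ·t_s) = 4/(0.607·0.241) = 27.4 rad/s.

ω_n ≈ 27.4 rad/s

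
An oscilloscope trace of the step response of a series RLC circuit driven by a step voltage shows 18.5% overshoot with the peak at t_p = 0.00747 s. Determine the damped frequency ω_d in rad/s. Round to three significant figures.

ω_d ≈ 421 rad/s

t_p = π/ω_d, so ω_d = π/0.00747 = 421 rad/s.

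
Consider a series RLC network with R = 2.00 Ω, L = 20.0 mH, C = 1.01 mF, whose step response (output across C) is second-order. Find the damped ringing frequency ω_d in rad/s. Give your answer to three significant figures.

For a series RLC circuit (capacitor voltage as output), ω_n = 1/√(LC) = 1/√(20.0 mH · 1.01 mF) = 222 rad/s.
ζ = (R/2)·√(C/L) = (2.00/2)·√(1.01 mF/20.0 mH) = 0.225.
The damped frequency ω_d = ω_n√(1−ζ²) = 217 rad/s.

ω_d ≈ 217 rad/s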